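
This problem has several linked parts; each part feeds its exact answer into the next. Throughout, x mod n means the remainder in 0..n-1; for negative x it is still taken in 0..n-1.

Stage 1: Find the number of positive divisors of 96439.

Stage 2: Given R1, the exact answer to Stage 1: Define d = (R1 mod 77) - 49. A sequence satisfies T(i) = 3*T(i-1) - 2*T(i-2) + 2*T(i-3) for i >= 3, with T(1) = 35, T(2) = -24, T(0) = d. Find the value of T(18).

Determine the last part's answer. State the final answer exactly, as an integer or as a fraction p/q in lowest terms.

-209108974

Stage 1: 96439 = 7 * 23 * 599; number of divisors = (1+1) * (1+1) * (1+1) = 8; answer 8
Stage 2: R1 = 8; d = -41; T(3) = 3*(-24) - 2*(35) + 2*(-41) = -224; iterating: T(3)=-224, T(4)=-554, T(5)=-1262, T(6)=-3126, T(7)=-7962, T(8)=-20158, T(9)=-50802, T(10)=-128014, T(11)=-322754, T(12)=-813838, T(13)=-2052034, T(14)=-5173934, T(15)=-13045410, T(16)=-32892430, T(17)=-82934338, T(18)=-209108974; answer -209108974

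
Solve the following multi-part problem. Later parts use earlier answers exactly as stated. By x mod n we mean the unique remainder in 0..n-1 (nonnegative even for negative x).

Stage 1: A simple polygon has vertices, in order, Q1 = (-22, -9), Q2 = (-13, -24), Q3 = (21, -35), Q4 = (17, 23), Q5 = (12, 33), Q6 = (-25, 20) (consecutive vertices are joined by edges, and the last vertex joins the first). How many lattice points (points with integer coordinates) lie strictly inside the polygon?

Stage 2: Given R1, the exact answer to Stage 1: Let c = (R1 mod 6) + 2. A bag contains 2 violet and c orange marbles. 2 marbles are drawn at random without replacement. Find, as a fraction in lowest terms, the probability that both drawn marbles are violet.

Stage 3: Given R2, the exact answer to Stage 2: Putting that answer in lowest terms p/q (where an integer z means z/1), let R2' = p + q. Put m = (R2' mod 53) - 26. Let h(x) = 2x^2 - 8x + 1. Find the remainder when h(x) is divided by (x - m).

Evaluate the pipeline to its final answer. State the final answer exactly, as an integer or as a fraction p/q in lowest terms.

875

Stage 1: cross terms: (-22*-24 - -13*-9)=411, (-13*-35 - 21*-24)=959, (21*23 - 17*-35)=1078, (17*33 - 12*23)=285, (12*20 - -25*33)=1065, (-25*-9 - -22*20)=665; twice the area = |4463| = 4463; area = 4463/2; boundary points = 3 + 1 + 2 + 5 + 1 + 1 = 13; strictly interior points = area - boundary/2 + 1 = 2226; answer 2226
Stage 2: R1 = 2226; c = 2; total draws C(4,2) = 6; favorable C(2,2) = 1; P = 1/6; answer 1/6
Stage 3: R2 = 1/6; threaded value p + q = 7; m = -19; remainder = value at the root: 2*(-19)^2 - 8*(-19)^1 + 1 = (722) + (152) + (1) = 875; answer 875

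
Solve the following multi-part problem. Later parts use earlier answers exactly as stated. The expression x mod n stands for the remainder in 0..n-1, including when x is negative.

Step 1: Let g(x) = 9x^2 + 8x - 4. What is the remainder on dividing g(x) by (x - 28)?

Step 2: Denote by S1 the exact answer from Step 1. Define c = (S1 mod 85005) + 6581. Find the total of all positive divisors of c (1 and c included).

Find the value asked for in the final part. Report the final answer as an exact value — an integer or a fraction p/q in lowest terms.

19200

Step 1: remainder = value at the root: 9*(28)^2 + 8*(28)^1 - 4 = (7056) + (224) + (-4) = 7276; answer 7276
Step 2: S1 = 7276; c = 13857; 13857 = 3 * 31 * 149; sigma = (1 + 3) * (1 + 31) * (1 + 149) = 4 * 32 * 150 = 19200; answer 19200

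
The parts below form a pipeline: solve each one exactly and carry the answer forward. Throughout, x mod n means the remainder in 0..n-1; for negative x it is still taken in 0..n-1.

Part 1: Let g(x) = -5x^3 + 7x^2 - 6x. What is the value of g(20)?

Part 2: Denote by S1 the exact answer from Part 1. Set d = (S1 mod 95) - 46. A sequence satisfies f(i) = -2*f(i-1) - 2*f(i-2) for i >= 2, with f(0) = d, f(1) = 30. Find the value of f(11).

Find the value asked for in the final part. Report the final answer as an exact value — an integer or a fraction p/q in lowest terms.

-1024

Part 1: -5*(20)^3 + 7*(20)^2 - 6*(20)^1 = (-40000) + (2800) + (-120) = -37320; answer -37320
Part 2: S1 = -37320; d = -31; f(2) = -2*(30) - 2*(-31) = 2; iterating: f(2)=2, f(3)=-64, f(4)=124, f(5)=-120, f(6)=-8, f(7)=256, f(8)=-496, f(9)=480, f(10)=32, f(11)=-1024; answer -1024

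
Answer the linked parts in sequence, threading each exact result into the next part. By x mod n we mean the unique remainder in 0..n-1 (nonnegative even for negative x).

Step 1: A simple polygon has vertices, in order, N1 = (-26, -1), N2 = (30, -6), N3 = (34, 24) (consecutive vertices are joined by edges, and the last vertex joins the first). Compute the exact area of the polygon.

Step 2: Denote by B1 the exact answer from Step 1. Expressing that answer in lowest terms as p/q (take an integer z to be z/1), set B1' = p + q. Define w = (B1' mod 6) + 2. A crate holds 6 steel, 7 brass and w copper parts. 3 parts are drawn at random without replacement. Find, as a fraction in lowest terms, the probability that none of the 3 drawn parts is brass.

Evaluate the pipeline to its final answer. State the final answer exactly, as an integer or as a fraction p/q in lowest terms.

Step 1: cross terms: (-26*-6 - 30*-1)=186, (30*24 - 34*-6)=924, (34*-1 - -26*24)=590; twice the area = |1700| = 1700; area = 850; answer 850
Step 2: B1 = 850; threaded value p + q = 851; w = 7; total draws C(20,3) = 1140; favorable C(13,3) = 286; P = 143/570; answer 143/570

143/570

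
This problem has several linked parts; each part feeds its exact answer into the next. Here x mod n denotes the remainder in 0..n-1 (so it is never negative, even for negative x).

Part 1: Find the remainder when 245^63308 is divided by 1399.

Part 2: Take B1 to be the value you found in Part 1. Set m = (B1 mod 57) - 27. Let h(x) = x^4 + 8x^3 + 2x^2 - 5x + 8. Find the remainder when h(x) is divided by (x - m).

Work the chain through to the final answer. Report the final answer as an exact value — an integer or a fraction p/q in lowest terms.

-322

Part 1: squarings mod 1399: 245^1=245, 245^2=1267, 245^4=636, 245^8=185, 245^16=649, 245^32=102, 245^64=611, 245^128=1187, 245^256=176, 245^512=198, 245^1024=32, 245^2048=1024, 245^4096=725, 245^8192=1000, 245^16384=1114, 245^32768=83; 245^63308 = 245^4 * 245^8 * 245^64 * 245^256 * 245^512 * 245^1024 * 245^4096 * 245^8192 * 245^16384 * 245^32768 = 648 (mod 1399); answer 648
Part 2: B1 = 648; m = -6; remainder = value at the root: 1*(-6)^4 + 8*(-6)^3 + 2*(-6)^2 - 5*(-6)^1 + 8 = (1296) + (-1728) + (72) + (30) + (8) = -322; answer -322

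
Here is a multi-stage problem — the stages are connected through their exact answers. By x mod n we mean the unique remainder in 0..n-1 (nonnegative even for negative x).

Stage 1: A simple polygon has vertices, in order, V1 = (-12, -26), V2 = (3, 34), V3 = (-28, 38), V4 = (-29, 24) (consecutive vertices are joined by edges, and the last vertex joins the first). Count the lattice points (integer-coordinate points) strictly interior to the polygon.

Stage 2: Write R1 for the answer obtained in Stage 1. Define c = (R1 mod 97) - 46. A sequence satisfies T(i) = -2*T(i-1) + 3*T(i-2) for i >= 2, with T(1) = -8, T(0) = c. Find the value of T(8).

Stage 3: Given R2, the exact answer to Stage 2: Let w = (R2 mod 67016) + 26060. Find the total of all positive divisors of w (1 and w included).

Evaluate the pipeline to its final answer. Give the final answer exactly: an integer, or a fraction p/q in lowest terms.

Stage 1: cross terms: (-12*34 - 3*-26)=-330, (3*38 - -28*34)=1066, (-28*24 - -29*38)=430, (-29*-26 - -12*24)=1042; twice the area = |2208| = 2208; area = 1104; boundary points = 15 + 1 + 1 + 1 = 18; strictly interior points = area - boundary/2 + 1 = 1096; answer 1096
Stage 2: R1 = 1096; c = -17; T(2) = -2*(-8) + 3*(-17) = -35; iterating: T(2)=-35, T(3)=46, T(4)=-197, T(5)=532, T(6)=-1655, T(7)=4906, T(8)=-14777; answer -14777
Stage 3: R2 = -14777; w = 78299; 78299 = 13 * 19 * 317; sigma = (1 + 13) * (1 + 19) * (1 + 317) = 14 * 20 * 318 = 89040; answer 89040

89040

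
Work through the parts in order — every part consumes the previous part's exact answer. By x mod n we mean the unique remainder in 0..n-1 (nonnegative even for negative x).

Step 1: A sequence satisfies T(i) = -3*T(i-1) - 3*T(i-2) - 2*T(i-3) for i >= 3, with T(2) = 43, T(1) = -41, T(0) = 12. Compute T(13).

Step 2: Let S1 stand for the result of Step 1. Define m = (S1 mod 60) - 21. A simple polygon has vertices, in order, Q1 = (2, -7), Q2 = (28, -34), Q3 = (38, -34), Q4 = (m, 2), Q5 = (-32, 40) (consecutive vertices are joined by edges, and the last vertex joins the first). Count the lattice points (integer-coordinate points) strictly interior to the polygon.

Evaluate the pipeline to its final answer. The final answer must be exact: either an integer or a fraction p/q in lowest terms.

294

Step 1: T(3) = -3*(43) - 3*(-41) - 2*(12) = -30; iterating: T(3)=-30, T(4)=43, T(5)=-125, T(6)=306, T(7)=-629, T(8)=1219, T(9)=-2382, T(10)=4747, T(11)=-9533, T(12)=19122, T(13)=-38261; answer -38261
Step 2: S1 = -38261; m = -2; cross terms: (2*-34 - 28*-7)=128, (28*-34 - 38*-34)=340, (38*2 - -2*-34)=8, (-2*40 - -32*2)=-16, (-32*-7 - 2*40)=144; twice the area = |604| = 604; area = 302; boundary points = 1 + 10 + 4 + 2 + 1 = 18; strictly interior points = area - boundary/2 + 1 = 294; answer 294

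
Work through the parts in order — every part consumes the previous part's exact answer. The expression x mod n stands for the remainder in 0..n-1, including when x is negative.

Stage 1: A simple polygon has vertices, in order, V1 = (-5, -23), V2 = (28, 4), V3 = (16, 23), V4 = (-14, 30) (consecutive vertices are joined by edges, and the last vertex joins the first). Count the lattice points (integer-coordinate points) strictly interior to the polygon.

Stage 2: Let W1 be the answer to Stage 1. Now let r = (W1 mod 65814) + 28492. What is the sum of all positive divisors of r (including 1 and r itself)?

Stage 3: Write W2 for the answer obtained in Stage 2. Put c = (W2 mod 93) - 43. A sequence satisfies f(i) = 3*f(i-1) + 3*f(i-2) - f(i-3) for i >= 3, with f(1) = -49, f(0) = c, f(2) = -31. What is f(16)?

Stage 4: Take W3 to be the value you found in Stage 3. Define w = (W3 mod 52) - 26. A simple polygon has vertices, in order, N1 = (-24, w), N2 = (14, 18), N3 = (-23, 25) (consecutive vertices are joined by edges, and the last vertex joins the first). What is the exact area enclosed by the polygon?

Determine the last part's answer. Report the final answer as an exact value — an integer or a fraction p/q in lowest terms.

836

Stage 1: cross terms: (-5*4 - 28*-23)=624, (28*23 - 16*4)=580, (16*30 - -14*23)=802, (-14*-23 - -5*30)=472; twice the area = |2478| = 2478; area = 1239; boundary points = 3 + 1 + 1 + 1 = 6; strictly interior points = area - boundary/2 + 1 = 1237; answer 1237
Stage 2: W1 = 1237; r = 29729; 29729 = 7 * 31 * 137; sigma = (1 + 7) * (1 + 31) * (1 + 137) = 8 * 32 * 138 = 35328; answer 35328
Stage 3: W2 = 35328; c = 38; f(3) = 3*(-31) + 3*(-49) - 1*(38) = -278; iterating: f(3)=-278, f(4)=-878, f(5)=-3437, f(6)=-12667, f(7)=-47434, f(8)=-176866, f(9)=-660233, f(10)=-2463863, f(11)=-9195422, f(12)=-34317622, f(13)=-128075269, f(14)=-477983251, f(15)=-1783857938, f(16)=-6657448298; answer -6657448298
Stage 4: W3 = -6657448298; w = -20; cross terms: (-24*18 - 14*-20)=-152, (14*25 - -23*18)=764, (-23*-20 - -24*25)=1060; twice the area = |1672| = 1672; area = 836; answer 836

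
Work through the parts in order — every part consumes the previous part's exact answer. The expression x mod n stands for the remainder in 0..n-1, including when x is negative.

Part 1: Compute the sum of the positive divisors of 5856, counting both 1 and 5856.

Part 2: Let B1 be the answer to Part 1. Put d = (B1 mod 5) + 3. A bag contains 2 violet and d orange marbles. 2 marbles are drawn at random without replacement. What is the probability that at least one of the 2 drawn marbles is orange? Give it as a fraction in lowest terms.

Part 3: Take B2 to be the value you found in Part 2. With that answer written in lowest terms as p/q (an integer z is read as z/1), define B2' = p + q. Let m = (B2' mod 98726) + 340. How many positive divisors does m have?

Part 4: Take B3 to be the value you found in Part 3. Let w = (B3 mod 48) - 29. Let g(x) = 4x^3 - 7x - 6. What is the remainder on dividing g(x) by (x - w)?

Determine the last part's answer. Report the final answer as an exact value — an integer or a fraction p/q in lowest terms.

Part 1: 5856 = 2^5 * 3 * 61; sigma = (1 + 2 + 4 + 8 + 16 + 32) * (1 + 3) * (1 + 61) = 63 * 4 * 62 = 15624; answer 15624
Part 2: B1 = 15624; d = 7; total draws C(9,2) = 36; complement C(2,2) = 1; favorable 36 - 1 = 35; P = 35/36; answer 35/36
Part 3: B2 = 35/36; threaded value p + q = 71; m = 411; 411 = 3 * 137; number of divisors = (1+1) * (1+1) = 4; answer 4
Part 4: B3 = 4; w = -25; remainder = value at the root: 4*(-25)^3 - 7*(-25)^1 - 6 = (-62500) + (175) + (-6) = -62331; answer -62331

-62331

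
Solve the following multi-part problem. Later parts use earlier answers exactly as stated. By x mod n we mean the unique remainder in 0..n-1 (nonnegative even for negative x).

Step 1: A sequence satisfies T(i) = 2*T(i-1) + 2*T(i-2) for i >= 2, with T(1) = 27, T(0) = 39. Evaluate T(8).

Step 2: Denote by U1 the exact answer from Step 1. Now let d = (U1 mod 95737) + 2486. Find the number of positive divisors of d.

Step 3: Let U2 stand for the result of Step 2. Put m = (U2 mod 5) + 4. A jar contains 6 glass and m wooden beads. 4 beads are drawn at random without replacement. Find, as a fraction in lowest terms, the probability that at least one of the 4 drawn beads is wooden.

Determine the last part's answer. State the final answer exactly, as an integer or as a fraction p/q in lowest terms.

Step 1: T(2) = 2*(27) + 2*(39) = 132; iterating: T(2)=132, T(3)=318, T(4)=900, T(5)=2436, T(6)=6672, T(7)=18216, T(8)=49776; answer 49776
Step 2: U1 = 49776; d = 52262; 52262 = 2 * 7 * 3733; number of divisors = (1+1) * (1+1) * (1+1) = 8; answer 8
Step 3: U2 = 8; m = 7; total draws C(13,4) = 715; complement C(6,4) = 15; favorable 715 - 15 = 700; P = 140/143; answer 140/143

140/143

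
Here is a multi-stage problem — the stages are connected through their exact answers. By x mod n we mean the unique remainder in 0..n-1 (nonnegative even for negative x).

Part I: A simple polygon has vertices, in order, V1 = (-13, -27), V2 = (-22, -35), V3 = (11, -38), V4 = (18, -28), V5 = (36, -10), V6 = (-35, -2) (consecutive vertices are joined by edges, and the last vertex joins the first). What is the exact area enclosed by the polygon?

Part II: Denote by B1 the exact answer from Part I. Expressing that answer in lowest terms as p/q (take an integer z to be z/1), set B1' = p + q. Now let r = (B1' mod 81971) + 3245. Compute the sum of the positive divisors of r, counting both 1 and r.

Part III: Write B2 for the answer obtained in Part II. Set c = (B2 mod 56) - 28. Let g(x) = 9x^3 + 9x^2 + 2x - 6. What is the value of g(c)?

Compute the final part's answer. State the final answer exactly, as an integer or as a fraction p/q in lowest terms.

Part I: cross terms: (-13*-35 - -22*-27)=-139, (-22*-38 - 11*-35)=1221, (11*-28 - 18*-38)=376, (18*-10 - 36*-28)=828, (36*-2 - -35*-10)=-422, (-35*-27 - -13*-2)=919; twice the area = |2783| = 2783; area = 2783/2; answer 2783/2
Part II: B1 = 2783/2; threaded value p + q = 2785; r = 6030; 6030 = 2 * 3^2 * 5 * 67; sigma = (1 + 2) * (1 + 3 + 9) * (1 + 5) * (1 + 67) = 3 * 13 * 6 * 68 = 15912; answer 15912
Part III: B2 = 15912; c = -20; 9*(-20)^3 + 9*(-20)^2 + 2*(-20)^1 - 6 = (-72000) + (3600) + (-40) + (-6) = -68446; answer -68446

-68446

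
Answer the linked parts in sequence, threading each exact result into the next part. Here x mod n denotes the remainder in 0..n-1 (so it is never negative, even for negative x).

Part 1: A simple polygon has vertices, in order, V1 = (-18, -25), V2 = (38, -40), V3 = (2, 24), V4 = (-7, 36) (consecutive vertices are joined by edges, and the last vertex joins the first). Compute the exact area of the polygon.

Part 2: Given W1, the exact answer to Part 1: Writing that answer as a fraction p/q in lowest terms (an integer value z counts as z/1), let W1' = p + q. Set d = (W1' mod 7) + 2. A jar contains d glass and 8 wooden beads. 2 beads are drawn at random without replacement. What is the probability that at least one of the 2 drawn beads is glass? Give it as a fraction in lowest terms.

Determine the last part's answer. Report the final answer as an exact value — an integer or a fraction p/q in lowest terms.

25/39

Part 1: cross terms: (-18*-40 - 38*-25)=1670, (38*24 - 2*-40)=992, (2*36 - -7*24)=240, (-7*-25 - -18*36)=823; twice the area = |3725| = 3725; area = 3725/2; answer 3725/2
Part 2: W1 = 3725/2; threaded value p + q = 3727; d = 5; total draws C(13,2) = 78; complement C(8,2) = 28; favorable 78 - 28 = 50; P = 25/39; answer 25/39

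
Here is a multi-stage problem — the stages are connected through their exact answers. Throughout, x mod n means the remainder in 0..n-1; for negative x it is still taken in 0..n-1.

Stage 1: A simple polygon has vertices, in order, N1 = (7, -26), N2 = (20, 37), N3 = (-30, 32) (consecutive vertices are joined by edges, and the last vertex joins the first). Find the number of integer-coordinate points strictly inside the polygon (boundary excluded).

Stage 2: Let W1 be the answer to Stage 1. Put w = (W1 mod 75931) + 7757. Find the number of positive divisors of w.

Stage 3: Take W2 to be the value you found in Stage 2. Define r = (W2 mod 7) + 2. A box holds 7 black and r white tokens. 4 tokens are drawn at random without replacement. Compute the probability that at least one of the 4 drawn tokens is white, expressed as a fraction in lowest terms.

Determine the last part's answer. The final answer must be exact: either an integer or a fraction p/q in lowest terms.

Stage 1: cross terms: (7*37 - 20*-26)=779, (20*32 - -30*37)=1750, (-30*-26 - 7*32)=556; twice the area = |3085| = 3085; area = 3085/2; boundary points = 1 + 5 + 1 = 7; strictly interior points = area - boundary/2 + 1 = 1540; answer 1540
Stage 2: W1 = 1540; w = 9297; 9297 = 3^2 * 1033; number of divisors = (2+1) * (1+1) = 6; answer 6
Stage 3: W2 = 6; r = 8; total draws C(15,4) = 1365; complement C(7,4) = 35; favorable 1365 - 35 = 1330; P = 38/39; answer 38/39

38/39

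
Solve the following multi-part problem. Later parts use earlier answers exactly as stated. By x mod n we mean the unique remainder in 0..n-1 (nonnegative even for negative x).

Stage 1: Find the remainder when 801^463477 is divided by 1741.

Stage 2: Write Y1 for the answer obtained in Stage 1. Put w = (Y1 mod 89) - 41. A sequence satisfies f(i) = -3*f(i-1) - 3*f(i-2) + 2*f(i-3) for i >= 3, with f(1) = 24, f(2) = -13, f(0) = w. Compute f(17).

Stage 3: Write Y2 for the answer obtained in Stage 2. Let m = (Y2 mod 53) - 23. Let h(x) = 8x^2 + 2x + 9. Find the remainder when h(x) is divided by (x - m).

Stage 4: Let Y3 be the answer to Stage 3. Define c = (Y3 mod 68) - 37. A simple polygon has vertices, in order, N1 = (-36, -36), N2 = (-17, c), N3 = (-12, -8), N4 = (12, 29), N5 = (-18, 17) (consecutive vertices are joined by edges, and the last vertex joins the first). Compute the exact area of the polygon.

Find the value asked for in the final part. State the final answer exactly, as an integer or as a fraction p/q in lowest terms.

725

Stage 1: squarings mod 1741: 801^1=801, 801^2=913, 801^4=1371, 801^8=1102, 801^16=927, 801^32=1016, 801^64=1584, 801^128=275, 801^256=762, 801^512=891, 801^1024=1726, 801^2048=225, 801^4096=136, 801^8192=1086, 801^16384=739, 801^32768=1188, 801^65536=1134, 801^131072=1098, 801^262144=832; 801^463477 = 801^1 * 801^4 * 801^16 * 801^32 * 801^64 * 801^512 * 801^4096 * 801^65536 * 801^131072 * 801^262144 = 1006 (mod 1741); answer 1006
Stage 2: Y1 = 1006; w = -14; f(3) = -3*(-13) - 3*(24) + 2*(-14) = -61; iterating: f(3)=-61, f(4)=270, f(5)=-653, f(6)=1027, f(7)=-582, f(8)=-2641, f(9)=11723, f(10)=-28410, f(11)=44779, f(12)=-25661, f(13)=-114174, f(14)=509063, f(15)=-1235989, f(16)=1952430, f(17)=-1131197; answer -1131197
Stage 3: Y2 = -1131197; m = 12; remainder = value at the root: 8*(12)^2 + 2*(12)^1 + 9 = (1152) + (24) + (9) = 1185; answer 1185
Stage 4: Y3 = 1185; c = -8; cross terms: (-36*-8 - -17*-36)=-324, (-17*-8 - -12*-8)=40, (-12*29 - 12*-8)=-252, (12*17 - -18*29)=726, (-18*-36 - -36*17)=1260; twice the area = |1450| = 1450; area = 725; answer 725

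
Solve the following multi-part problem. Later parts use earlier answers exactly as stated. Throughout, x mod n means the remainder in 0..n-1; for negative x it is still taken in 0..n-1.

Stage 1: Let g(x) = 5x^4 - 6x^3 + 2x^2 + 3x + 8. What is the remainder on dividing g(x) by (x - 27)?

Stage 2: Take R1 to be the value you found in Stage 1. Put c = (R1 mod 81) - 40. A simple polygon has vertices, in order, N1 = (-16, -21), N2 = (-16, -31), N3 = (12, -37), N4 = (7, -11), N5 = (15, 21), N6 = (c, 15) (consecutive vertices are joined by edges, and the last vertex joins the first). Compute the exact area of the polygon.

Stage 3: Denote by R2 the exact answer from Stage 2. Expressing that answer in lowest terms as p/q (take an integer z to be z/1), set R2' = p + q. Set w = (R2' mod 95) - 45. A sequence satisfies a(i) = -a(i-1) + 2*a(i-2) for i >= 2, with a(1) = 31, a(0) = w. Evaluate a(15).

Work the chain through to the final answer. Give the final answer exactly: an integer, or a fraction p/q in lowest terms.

43719

Stage 1: remainder = value at the root: 5*(27)^4 - 6*(27)^3 + 2*(27)^2 + 3*(27)^1 + 8 = (2657205) + (-118098) + (1458) + (81) + (8) = 2540654; answer 2540654
Stage 2: R1 = 2540654; c = -32; cross terms: (-16*-31 - -16*-21)=160, (-16*-37 - 12*-31)=964, (12*-11 - 7*-37)=127, (7*21 - 15*-11)=312, (15*15 - -32*21)=897, (-32*-21 - -16*15)=912; twice the area = |3372| = 3372; area = 1686; answer 1686
Stage 3: R2 = 1686; threaded value p + q = 1687; w = 27; a(2) = -1*(31) + 2*(27) = 23; iterating: a(2)=23, a(3)=39, a(4)=7, a(5)=71, a(6)=-57, a(7)=199, a(8)=-313, a(9)=711, a(10)=-1337, a(11)=2759, a(12)=-5433, a(13)=10951, a(14)=-21817, a(15)=43719; answer 43719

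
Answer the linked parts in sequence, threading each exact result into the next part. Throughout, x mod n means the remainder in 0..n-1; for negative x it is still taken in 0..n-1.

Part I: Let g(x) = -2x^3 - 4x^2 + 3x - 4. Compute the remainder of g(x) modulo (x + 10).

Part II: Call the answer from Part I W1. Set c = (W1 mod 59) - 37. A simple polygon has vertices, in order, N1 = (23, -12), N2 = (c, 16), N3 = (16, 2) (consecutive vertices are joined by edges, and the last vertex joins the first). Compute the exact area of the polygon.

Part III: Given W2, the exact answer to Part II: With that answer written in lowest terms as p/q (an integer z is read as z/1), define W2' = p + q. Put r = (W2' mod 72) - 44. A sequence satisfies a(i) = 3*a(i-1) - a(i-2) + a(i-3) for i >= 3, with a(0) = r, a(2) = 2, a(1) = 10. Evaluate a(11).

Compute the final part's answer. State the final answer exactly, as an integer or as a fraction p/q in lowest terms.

Part I: remainder = value at the root: -2*(-10)^3 - 4*(-10)^2 + 3*(-10)^1 - 4 = (2000) + (-400) + (-30) + (-4) = 1566; answer 1566
Part II: W1 = 1566; c = -5; cross terms: (23*16 - -5*-12)=308, (-5*2 - 16*16)=-266, (16*-12 - 23*2)=-238; twice the area = |-196| = 196; area = 98; answer 98
Part III: W2 = 98; threaded value p + q = 99; r = -17; a(3) = 3*(2) - 1*(10) + 1*(-17) = -21; iterating: a(3)=-21, a(4)=-55, a(5)=-142, a(6)=-392, a(7)=-1089, a(8)=-3017, a(9)=-8354, a(10)=-23134, a(11)=-64065; answer -64065

-64065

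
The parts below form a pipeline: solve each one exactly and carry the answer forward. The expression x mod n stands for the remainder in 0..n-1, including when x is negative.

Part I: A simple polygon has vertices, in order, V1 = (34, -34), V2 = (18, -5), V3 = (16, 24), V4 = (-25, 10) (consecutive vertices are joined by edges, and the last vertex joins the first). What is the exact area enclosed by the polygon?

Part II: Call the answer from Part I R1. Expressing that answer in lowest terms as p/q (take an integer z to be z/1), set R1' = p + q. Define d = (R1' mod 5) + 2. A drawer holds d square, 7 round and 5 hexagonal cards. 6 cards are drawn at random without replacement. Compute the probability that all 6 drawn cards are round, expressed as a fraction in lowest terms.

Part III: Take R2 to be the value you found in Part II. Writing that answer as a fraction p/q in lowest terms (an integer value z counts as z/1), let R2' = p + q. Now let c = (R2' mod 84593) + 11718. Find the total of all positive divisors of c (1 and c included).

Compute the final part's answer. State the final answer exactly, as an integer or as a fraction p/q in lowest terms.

Part I: cross terms: (34*-5 - 18*-34)=442, (18*24 - 16*-5)=512, (16*10 - -25*24)=760, (-25*-34 - 34*10)=510; twice the area = |2224| = 2224; area = 1112; answer 1112
Part II: R1 = 1112; threaded value p + q = 1113; d = 5; total draws C(17,6) = 12376; favorable C(7,6) = 7; P = 1/1768; answer 1/1768
Part III: R2 = 1/1768; threaded value p + q = 1769; c = 13487; 13487 is prime, so its only divisors are 1 and 13487; sigma = 1 + 13487 = 13488; answer 13488

13488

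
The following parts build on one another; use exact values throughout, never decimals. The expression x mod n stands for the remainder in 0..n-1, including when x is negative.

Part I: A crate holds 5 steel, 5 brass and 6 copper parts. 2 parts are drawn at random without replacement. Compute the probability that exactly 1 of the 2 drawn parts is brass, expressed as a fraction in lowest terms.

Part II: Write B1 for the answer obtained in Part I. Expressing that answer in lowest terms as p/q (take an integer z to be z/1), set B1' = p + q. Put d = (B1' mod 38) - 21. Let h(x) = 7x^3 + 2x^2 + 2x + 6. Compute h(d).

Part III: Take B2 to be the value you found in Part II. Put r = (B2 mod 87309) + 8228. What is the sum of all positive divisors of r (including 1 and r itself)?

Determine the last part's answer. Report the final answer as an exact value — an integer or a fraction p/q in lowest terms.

Part I: total draws C(16,2) = 120; favorable C(5,1)*C(11,1) = 55; P = 11/24; answer 11/24
Part II: B1 = 11/24; threaded value p + q = 35; d = 14; 7*(14)^3 + 2*(14)^2 + 2*(14)^1 + 6 = (19208) + (392) + (28) + (6) = 19634; answer 19634
Part III: B2 = 19634; r = 27862; 27862 = 2 * 13931; sigma = (1 + 2) * (1 + 13931) = 3 * 13932 = 41796; answer 41796

41796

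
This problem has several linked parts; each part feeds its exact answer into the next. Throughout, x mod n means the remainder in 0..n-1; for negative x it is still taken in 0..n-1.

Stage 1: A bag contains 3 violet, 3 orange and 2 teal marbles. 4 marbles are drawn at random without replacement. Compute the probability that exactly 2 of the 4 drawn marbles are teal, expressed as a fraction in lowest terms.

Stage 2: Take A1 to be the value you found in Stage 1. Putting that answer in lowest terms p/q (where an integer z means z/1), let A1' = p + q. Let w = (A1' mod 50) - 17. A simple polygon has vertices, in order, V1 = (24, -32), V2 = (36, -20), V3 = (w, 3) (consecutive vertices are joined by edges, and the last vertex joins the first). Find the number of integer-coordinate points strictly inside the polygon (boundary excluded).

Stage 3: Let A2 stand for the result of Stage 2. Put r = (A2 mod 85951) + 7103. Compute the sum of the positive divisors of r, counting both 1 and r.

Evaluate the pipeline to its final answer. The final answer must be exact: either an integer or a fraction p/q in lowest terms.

Stage 1: total draws C(8,4) = 70; favorable C(2,2)*C(6,2) = 15; P = 3/14; answer 3/14
Stage 2: A1 = 3/14; threaded value p + q = 17; w = 0; cross terms: (24*-20 - 36*-32)=672, (36*3 - 0*-20)=108, (0*-32 - 24*3)=-72; twice the area = |708| = 708; area = 354; boundary points = 12 + 1 + 1 = 14; strictly interior points = area - boundary/2 + 1 = 348; answer 348
Stage 3: A2 = 348; r = 7451; 7451 is prime, so its only divisors are 1 and 7451; sigma = 1 + 7451 = 7452; answer 7452

7452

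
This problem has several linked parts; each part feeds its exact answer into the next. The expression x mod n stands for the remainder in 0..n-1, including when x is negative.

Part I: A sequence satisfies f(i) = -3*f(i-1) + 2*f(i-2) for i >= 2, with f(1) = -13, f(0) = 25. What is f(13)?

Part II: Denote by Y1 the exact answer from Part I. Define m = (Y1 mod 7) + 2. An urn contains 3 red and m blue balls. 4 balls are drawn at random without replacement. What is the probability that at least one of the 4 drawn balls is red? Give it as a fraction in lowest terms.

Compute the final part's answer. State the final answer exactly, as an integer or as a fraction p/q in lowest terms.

Part I: f(2) = -3*(-13) + 2*(25) = 89; iterating: f(2)=89, f(3)=-293, f(4)=1057, f(5)=-3757, f(6)=13385, f(7)=-47669, f(8)=169777, f(9)=-604669, f(10)=2153561, f(11)=-7670021, f(12)=27317185, f(13)=-97291597; answer -97291597
Part II: Y1 = -97291597; m = 5; total draws C(8,4) = 70; complement C(5,4) = 5; favorable 70 - 5 = 65; P = 13/14; answer 13/14

13/14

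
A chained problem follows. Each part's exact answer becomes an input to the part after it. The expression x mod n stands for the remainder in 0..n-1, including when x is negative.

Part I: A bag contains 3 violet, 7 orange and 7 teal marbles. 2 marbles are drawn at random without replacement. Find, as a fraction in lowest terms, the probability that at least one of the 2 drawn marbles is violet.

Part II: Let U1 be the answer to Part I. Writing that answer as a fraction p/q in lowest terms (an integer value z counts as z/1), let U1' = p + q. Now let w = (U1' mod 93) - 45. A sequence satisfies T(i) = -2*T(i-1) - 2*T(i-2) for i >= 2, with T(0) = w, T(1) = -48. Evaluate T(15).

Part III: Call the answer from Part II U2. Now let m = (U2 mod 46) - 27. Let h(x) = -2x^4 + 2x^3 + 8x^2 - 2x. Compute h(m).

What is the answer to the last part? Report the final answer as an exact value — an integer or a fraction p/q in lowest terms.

Part I: total draws C(17,2) = 136; complement C(14,2) = 91; favorable 136 - 91 = 45; P = 45/136; answer 45/136
Part II: U1 = 45/136; threaded value p + q = 181; w = 43; T(2) = -2*(-48) - 2*(43) = 10; iterating: T(2)=10, T(3)=76, T(4)=-172, T(5)=192, T(6)=-40, T(7)=-304, T(8)=688, T(9)=-768, T(10)=160, T(11)=1216, T(12)=-2752, T(13)=3072, T(14)=-640, T(15)=-4864; answer -4864
Part III: U2 = -4864; m = -15; -2*(-15)^4 + 2*(-15)^3 + 8*(-15)^2 - 2*(-15)^1 = (-101250) + (-6750) + (1800) + (30) = -106170; answer -106170

-106170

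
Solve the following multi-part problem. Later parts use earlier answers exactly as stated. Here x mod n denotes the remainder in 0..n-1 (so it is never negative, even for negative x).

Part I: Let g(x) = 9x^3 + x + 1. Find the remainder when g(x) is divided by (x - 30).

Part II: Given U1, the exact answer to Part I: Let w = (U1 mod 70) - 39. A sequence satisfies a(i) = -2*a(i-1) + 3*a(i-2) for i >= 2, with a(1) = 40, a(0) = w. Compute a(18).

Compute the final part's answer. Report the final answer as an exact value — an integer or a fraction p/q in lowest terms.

Part I: remainder = value at the root: 9*(30)^3 + 1*(30)^1 + 1 = (243000) + (30) + (1) = 243031; answer 243031
Part II: U1 = 243031; w = 22; a(2) = -2*(40) + 3*(22) = -14; iterating: a(2)=-14, a(3)=148, a(4)=-338, a(5)=1120, a(6)=-3254, a(7)=9868, a(8)=-29498, a(9)=88600, a(10)=-265694, a(11)=797188, a(12)=-2391458, a(13)=7174480, a(14)=-21523334, a(15)=64570108, a(16)=-193710218, a(17)=581130760, a(18)=-1743392174; answer -1743392174

-1743392174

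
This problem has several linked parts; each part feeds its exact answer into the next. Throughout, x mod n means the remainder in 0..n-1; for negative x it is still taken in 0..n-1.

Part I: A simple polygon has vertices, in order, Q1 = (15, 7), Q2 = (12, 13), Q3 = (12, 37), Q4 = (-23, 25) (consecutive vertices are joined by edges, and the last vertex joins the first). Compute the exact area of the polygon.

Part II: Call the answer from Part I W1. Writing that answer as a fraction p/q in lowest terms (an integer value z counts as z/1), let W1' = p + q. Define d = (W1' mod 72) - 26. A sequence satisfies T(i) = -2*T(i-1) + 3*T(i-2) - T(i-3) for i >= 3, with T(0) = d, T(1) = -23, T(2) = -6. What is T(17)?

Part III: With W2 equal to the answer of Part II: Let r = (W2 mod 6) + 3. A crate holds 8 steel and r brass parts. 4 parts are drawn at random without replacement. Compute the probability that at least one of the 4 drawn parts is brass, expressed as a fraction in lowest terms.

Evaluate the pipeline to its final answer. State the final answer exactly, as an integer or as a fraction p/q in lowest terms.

Part I: cross terms: (15*13 - 12*7)=111, (12*37 - 12*13)=288, (12*25 - -23*37)=1151, (-23*7 - 15*25)=-536; twice the area = |1014| = 1014; area = 507; answer 507
Part II: W1 = 507; threaded value p + q = 508; d = -22; T(3) = -2*(-6) + 3*(-23) - 1*(-22) = -35; iterating: T(3)=-35, T(4)=75, T(5)=-249, T(6)=758, T(7)=-2338, T(8)=7199, T(9)=-22170, T(10)=68275, T(11)=-210259, T(12)=647513, T(13)=-1994078, T(14)=6140954, T(15)=-18911655, T(16)=58240250, T(17)=-179356419; answer -179356419
Part III: W2 = -179356419; r = 6; total draws C(14,4) = 1001; complement C(8,4) = 70; favorable 1001 - 70 = 931; P = 133/143; answer 133/143

133/143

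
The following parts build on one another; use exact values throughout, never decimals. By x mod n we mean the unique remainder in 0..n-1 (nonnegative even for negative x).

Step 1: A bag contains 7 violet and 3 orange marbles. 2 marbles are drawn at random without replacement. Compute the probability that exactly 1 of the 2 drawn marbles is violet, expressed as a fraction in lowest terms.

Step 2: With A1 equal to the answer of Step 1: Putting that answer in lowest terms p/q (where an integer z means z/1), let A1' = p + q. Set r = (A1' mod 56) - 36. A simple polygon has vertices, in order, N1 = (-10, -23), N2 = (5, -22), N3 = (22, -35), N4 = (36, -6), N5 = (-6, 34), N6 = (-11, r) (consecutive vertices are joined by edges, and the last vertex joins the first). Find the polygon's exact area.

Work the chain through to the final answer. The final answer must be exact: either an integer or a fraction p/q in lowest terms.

3531/2

Step 1: total draws C(10,2) = 45; favorable C(7,1)*C(3,1) = 21; P = 7/15; answer 7/15
Step 2: A1 = 7/15; threaded value p + q = 22; r = -14; cross terms: (-10*-22 - 5*-23)=335, (5*-35 - 22*-22)=309, (22*-6 - 36*-35)=1128, (36*34 - -6*-6)=1188, (-6*-14 - -11*34)=458, (-11*-23 - -10*-14)=113; twice the area = |3531| = 3531; area = 3531/2; answer 3531/2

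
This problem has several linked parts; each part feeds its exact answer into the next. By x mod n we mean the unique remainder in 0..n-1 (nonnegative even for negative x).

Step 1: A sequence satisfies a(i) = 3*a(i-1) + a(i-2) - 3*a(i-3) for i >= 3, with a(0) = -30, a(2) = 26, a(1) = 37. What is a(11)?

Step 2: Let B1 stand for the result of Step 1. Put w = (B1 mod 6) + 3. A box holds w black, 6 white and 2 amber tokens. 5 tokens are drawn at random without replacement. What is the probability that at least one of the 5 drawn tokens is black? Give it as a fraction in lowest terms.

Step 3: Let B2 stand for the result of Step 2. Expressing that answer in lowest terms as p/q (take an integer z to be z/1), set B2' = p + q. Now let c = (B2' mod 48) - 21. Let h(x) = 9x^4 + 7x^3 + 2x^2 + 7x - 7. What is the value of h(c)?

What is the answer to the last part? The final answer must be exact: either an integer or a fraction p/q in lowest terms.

Step 1: a(3) = 3*(26) + 1*(37) - 3*(-30) = 205; iterating: a(3)=205, a(4)=530, a(5)=1717, a(6)=5066, a(7)=15325, a(8)=45890, a(9)=137797, a(10)=413306, a(11)=1240045; answer 1240045
Step 2: B1 = 1240045; w = 4; total draws C(12,5) = 792; complement C(8,5) = 56; favorable 792 - 56 = 736; P = 92/99; answer 92/99
Step 3: B2 = 92/99; threaded value p + q = 191; c = 26; 9*(26)^4 + 7*(26)^3 + 2*(26)^2 + 7*(26)^1 - 7 = (4112784) + (123032) + (1352) + (182) + (-7) = 4237343; answer 4237343

4237343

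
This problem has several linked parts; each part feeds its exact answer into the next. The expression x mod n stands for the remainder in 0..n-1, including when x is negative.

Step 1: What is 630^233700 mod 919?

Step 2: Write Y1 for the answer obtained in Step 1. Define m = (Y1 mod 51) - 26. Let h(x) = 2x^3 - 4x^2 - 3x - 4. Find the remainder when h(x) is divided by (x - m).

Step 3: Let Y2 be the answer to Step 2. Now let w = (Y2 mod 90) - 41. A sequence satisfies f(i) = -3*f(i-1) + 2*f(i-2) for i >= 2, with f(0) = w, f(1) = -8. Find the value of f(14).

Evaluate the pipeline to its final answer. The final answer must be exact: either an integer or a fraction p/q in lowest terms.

Step 1: squarings mod 919: 630^1=630, 630^2=811, 630^4=636, 630^8=136, 630^16=116, 630^32=590, 630^64=718, 630^128=884, 630^256=306, 630^512=817, 630^1024=295, 630^2048=639, 630^4096=285, 630^8192=353, 630^16384=544, 630^32768=18, 630^65536=324, 630^131072=210; 630^233700 = 630^4 * 630^32 * 630^64 * 630^128 * 630^4096 * 630^32768 * 630^65536 * 630^131072 = 115 (mod 919); answer 115
Step 2: Y1 = 115; m = -13; remainder = value at the root: 2*(-13)^3 - 4*(-13)^2 - 3*(-13)^1 - 4 = (-4394) + (-676) + (39) + (-4) = -5035; answer -5035
Step 3: Y2 = -5035; w = -36; f(2) = -3*(-8) + 2*(-36) = -48; iterating: f(2)=-48, f(3)=128, f(4)=-480, f(5)=1696, f(6)=-6048, f(7)=21536, f(8)=-76704, f(9)=273184, f(10)=-972960, f(11)=3465248, f(12)=-12341664, f(13)=43955488, f(14)=-156549792; answer -156549792

-156549792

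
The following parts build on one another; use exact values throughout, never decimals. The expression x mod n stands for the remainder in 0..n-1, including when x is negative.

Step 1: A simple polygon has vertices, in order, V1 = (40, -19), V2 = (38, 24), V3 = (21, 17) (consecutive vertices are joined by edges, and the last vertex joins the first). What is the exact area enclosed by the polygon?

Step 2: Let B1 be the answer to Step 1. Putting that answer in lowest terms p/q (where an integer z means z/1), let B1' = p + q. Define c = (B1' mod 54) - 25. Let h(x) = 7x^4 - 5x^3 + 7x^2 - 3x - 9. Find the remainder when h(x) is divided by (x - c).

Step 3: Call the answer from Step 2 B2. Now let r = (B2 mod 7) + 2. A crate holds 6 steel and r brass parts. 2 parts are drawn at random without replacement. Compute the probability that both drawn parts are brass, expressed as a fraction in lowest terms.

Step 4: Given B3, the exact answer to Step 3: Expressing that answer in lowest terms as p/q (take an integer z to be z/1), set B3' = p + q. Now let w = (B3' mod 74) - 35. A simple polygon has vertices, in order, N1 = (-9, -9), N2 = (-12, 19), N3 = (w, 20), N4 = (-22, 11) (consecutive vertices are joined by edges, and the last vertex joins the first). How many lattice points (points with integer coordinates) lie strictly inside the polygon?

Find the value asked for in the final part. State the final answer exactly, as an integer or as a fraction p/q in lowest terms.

Step 1: cross terms: (40*24 - 38*-19)=1682, (38*17 - 21*24)=142, (21*-19 - 40*17)=-1079; twice the area = |745| = 745; area = 745/2; answer 745/2
Step 2: B1 = 745/2; threaded value p + q = 747; c = 20; remainder = value at the root: 7*(20)^4 - 5*(20)^3 + 7*(20)^2 - 3*(20)^1 - 9 = (1120000) + (-40000) + (2800) + (-60) + (-9) = 1082731; answer 1082731
Step 3: B2 = 1082731; r = 8; total draws C(14,2) = 91; favorable C(8,2) = 28; P = 4/13; answer 4/13
Step 4: B3 = 4/13; threaded value p + q = 17; w = -18; cross terms: (-9*19 - -12*-9)=-279, (-12*20 - -18*19)=102, (-18*11 - -22*20)=242, (-22*-9 - -9*11)=297; twice the area = |362| = 362; area = 181; boundary points = 1 + 1 + 1 + 1 = 4; strictly interior points = area - boundary/2 + 1 = 180; answer 180

180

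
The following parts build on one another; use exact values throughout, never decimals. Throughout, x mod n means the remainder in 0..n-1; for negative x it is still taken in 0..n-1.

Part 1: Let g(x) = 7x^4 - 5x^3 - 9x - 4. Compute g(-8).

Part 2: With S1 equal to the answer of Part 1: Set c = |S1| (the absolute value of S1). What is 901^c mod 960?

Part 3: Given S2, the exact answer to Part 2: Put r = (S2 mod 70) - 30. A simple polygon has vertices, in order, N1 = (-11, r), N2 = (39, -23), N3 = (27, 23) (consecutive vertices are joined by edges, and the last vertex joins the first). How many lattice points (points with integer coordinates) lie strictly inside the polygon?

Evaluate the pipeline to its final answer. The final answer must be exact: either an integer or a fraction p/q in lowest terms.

1004

Part 1: 7*(-8)^4 - 5*(-8)^3 - 9*(-8)^1 - 4 = (28672) + (2560) + (72) + (-4) = 31300; answer 31300
Part 2: S1 = 31300; c = 31300; squarings mod 960: 901^1=901, 901^2=601, 901^4=241, 901^8=481, 901^16=1, 901^32=1, 901^64=1, 901^128=1, 901^256=1, 901^512=1, 901^1024=1, 901^2048=1, 901^4096=1, 901^8192=1, 901^16384=1; 901^31300 = 901^4 * 901^64 * 901^512 * 901^2048 * 901^4096 * 901^8192 * 901^16384 = 241 (mod 960); answer 241
Part 3: S2 = 241; r = 1; cross terms: (-11*-23 - 39*1)=214, (39*23 - 27*-23)=1518, (27*1 - -11*23)=280; twice the area = |2012| = 2012; area = 1006; boundary points = 2 + 2 + 2 = 6; strictly interior points = area - boundary/2 + 1 = 1004; answer 1004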